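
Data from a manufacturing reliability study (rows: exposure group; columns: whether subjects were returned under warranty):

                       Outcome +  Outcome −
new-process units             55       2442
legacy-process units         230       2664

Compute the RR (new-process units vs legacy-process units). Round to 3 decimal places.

risk, new-process units = 55/2497 = 0.02203
risk, legacy-process units = 230/2894 = 0.07947
RR = 0.02203 / 0.07947 = 0.277

0.277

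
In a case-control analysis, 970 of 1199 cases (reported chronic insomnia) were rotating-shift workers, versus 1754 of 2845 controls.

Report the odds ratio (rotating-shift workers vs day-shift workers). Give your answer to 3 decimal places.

OR = (970 × 1091) / (1754 × 229) = 1058270/401666 ≈ 2.635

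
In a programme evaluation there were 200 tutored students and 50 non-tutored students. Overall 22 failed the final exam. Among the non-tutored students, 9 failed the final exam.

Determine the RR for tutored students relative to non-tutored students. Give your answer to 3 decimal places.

RR ≈ 0.361

tutored students with the outcome: 22 − 9 = 13
tutored students without the outcome: 200 − 13 = 187
non-tutored students without the outcome: 50 − 9 = 41
risk, tutored students = 13/200 = 0.0650
risk, non-tutored students = 9/50 = 0.1800
RR = 0.0650 / 0.1800 = 0.361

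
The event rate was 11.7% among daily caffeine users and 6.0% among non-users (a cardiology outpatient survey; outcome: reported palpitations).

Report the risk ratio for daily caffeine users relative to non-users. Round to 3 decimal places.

RR = 0.1170 / 0.0600 = 1.950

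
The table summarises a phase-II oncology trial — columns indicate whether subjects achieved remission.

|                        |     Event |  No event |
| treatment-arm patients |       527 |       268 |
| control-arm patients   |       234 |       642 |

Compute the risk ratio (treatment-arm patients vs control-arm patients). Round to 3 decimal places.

2.482

risk, treatment-arm patients = 527/795 = 0.6629
risk, control-arm patients = 234/876 = 0.2671
RR = 0.6629 / 0.2671 = 2.482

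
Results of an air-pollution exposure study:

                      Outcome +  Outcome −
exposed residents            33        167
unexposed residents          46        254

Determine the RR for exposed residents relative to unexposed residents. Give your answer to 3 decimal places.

RR = 1.076

risk, exposed residents = 33/200 = 0.1650
risk, unexposed residents = 46/300 = 0.1533
RR = 0.1650 / 0.1533 = 1.076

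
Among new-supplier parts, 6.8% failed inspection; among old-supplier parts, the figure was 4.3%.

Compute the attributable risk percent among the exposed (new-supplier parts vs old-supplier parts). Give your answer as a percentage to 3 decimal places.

AR% = (0.06800 − 0.04300) / 0.06800 = 0.3676 → 36.765%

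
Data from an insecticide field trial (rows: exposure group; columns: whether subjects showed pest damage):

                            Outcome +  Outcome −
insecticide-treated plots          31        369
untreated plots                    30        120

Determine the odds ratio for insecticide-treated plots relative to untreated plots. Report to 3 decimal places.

OR = (31 × 120) / (369 × 30) = 3720/11070 ≈ 0.336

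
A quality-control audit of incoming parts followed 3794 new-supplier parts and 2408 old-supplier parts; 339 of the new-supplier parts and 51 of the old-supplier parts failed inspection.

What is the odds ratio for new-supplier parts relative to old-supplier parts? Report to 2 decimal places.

OR = (339 × 2357) / (3455 × 51) = 799023/176205 ≈ 4.53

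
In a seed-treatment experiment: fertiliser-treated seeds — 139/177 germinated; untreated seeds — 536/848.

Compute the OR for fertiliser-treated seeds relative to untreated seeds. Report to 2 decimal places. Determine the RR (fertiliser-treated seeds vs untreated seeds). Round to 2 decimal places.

OR = 2.13; RR = 1.24

OR = (139 × 312) / (38 × 536) = 43368/20368 ≈ 2.13
risk, fertiliser-treated seeds = 139/177 = 0.7853
risk, untreated seeds = 536/848 = 0.6321
RR = 0.7853 / 0.6321 = 1.24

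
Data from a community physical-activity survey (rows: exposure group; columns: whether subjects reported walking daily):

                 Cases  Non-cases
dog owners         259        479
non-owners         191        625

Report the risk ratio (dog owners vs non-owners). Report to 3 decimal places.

1.499

risk, dog owners = 259/738 = 0.3509
risk, non-owners = 191/816 = 0.2341
RR = 0.3509 / 0.2341 = 1.499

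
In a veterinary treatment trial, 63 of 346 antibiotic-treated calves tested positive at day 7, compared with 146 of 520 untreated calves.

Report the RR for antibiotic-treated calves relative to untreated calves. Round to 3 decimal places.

0.649

risk, antibiotic-treated calves = 63/346 = 0.1821
risk, untreated calves = 146/520 = 0.2808
RR = 0.1821 / 0.2808 = 0.649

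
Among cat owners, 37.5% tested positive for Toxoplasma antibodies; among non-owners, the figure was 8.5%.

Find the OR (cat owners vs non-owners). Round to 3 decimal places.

OR: 6.459

odds, cat owners = 0.3750/0.6250 = 0.6000
odds, non-owners = 0.0850/0.9150 = 0.0929
OR = 0.6000 / 0.0929 = 6.459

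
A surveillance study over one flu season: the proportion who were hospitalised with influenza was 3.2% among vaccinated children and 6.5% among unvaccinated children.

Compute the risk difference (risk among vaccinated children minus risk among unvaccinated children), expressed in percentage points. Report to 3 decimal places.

-3.300

risk difference = 0.03200 − 0.06500 = -0.03300 → -3.300 percentage points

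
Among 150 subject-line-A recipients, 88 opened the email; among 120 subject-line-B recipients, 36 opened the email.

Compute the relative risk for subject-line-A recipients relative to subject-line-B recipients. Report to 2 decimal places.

risk, subject-line-A recipients = 88/150 = 0.5867
risk, subject-line-B recipients = 36/120 = 0.3000
RR = 0.5867 / 0.3000 = 1.96

RR: 1.96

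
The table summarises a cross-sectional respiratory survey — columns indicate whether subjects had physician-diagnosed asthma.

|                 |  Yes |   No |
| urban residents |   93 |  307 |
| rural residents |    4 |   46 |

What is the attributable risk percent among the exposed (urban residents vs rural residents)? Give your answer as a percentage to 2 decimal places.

risk, urban residents = 93/400 = 0.2325
risk, rural residents = 4/50 = 0.0800
AR% = (0.2325 − 0.0800) / 0.2325 = 0.6559 → 65.59%

65.59%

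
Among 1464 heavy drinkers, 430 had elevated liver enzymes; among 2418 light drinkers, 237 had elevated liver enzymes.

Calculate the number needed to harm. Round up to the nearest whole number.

risk, heavy drinkers = 430/1464 = 0.293716
risk, light drinkers = 237/2418 = 0.098015
absolute risk difference = 0.195701
1 / 0.195701 = 5.110 → round up → 6

6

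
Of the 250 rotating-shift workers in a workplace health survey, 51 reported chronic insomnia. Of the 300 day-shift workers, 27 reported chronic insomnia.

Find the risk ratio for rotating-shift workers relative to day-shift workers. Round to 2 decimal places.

2.27

risk, rotating-shift workers = 51/250 = 0.2040
risk, day-shift workers = 27/300 = 0.0900
RR = 0.2040 / 0.0900 = 2.27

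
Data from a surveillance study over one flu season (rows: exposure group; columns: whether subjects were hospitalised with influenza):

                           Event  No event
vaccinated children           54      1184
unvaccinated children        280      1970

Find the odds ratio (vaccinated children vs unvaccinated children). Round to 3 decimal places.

OR = (54 × 1970) / (1184 × 280) = 106380/331520 ≈ 0.321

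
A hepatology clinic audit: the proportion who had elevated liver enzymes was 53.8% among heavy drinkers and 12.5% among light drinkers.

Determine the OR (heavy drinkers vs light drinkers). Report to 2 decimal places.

odds, heavy drinkers = 0.5380/0.4620 = 1.1645
odds, light drinkers = 0.1250/0.8750 = 0.1429
OR = 1.1645 / 0.1429 = 8.15

OR: 8.15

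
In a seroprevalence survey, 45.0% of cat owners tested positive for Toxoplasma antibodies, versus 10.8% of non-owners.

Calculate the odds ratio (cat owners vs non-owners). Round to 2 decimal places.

OR = 6.76

odds, cat owners = 0.4500/0.5500 = 0.8182
odds, non-owners = 0.1080/0.8920 = 0.1211
OR = 0.8182 / 0.1211 = 6.76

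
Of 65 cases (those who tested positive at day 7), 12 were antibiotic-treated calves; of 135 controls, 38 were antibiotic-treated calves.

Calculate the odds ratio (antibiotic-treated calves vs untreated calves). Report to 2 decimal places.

OR = (12 × 97) / (38 × 53) = 1164/2014 ≈ 0.58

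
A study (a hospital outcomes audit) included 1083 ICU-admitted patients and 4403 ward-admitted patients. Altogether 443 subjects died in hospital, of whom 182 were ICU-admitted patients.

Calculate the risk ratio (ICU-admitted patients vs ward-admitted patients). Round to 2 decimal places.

2.83

ICU-admitted patients without the outcome: 1083 − 182 = 901
ward-admitted patients with the outcome: 443 − 182 = 261
ward-admitted patients without the outcome: 4403 − 261 = 4142
risk, ICU-admitted patients = 182/1083 = 0.1681
risk, ward-admitted patients = 261/4403 = 0.0593
RR = 0.1681 / 0.0593 = 2.83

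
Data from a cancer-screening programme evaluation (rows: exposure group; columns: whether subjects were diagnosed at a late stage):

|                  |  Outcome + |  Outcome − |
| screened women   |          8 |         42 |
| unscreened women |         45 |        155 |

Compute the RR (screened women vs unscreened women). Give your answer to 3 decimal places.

risk, screened women = 8/50 = 0.1600
risk, unscreened women = 45/200 = 0.2250
RR = 0.1600 / 0.2250 = 0.711

RR ≈ 0.711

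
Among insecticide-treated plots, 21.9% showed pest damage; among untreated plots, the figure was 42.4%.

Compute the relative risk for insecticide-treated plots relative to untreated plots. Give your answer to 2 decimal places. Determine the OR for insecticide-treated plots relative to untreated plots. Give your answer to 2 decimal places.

RR = 0.2190 / 0.4240 = 0.52
odds, insecticide-treated plots = 0.2190/0.7810 = 0.2804
odds, untreated plots = 0.4240/0.5760 = 0.7361
OR = 0.2804 / 0.7361 = 0.38

RR = 0.52; OR = 0.38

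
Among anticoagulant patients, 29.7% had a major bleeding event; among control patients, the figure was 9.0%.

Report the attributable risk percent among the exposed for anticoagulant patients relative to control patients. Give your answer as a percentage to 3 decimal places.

AR% = (0.2970 − 0.0900) / 0.2970 = 0.6970 → 69.697%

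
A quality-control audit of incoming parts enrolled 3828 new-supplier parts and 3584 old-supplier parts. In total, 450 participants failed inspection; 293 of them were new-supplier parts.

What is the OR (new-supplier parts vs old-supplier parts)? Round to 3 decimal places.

OR = 1.809

new-supplier parts without the outcome: 3828 − 293 = 3535
old-supplier parts with the outcome: 450 − 293 = 157
old-supplier parts without the outcome: 3584 − 157 = 3427
odds, new-supplier parts = 293/3535 = 0.08289
odds, old-supplier parts = 157/3427 = 0.04581
OR = 0.08289 / 0.04581 = 1.809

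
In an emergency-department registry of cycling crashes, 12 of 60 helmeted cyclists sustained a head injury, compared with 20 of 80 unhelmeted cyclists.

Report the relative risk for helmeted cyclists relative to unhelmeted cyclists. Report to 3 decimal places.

risk, helmeted cyclists = 12/60 = 0.2000
risk, unhelmeted cyclists = 20/80 = 0.2500
RR = 0.2000 / 0.2500 = 0.800

0.800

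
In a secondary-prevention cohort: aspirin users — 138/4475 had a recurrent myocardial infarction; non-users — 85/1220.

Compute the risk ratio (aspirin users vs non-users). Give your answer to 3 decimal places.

risk, aspirin users = 138/4475 = 0.03084
risk, non-users = 85/1220 = 0.06967
RR = 0.03084 / 0.06967 = 0.443

0.443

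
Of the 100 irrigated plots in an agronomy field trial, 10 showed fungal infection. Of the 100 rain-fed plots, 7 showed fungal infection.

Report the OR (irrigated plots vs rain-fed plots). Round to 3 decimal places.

OR = (10 × 93) / (90 × 7) = 930/630 ≈ 1.476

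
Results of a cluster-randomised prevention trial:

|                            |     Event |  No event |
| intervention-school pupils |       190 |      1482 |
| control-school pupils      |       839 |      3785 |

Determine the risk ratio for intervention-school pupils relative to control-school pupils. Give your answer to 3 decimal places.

0.626

risk, intervention-school pupils = 190/1672 = 0.1136
risk, control-school pupils = 839/4624 = 0.1814
RR = 0.1136 / 0.1814 = 0.626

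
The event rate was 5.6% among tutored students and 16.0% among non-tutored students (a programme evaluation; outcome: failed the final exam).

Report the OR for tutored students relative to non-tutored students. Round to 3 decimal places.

0.311

odds, tutored students = 0.0560/0.9440 = 0.0593
odds, non-tutored students = 0.1600/0.8400 = 0.1905
OR = 0.0593 / 0.1905 = 0.311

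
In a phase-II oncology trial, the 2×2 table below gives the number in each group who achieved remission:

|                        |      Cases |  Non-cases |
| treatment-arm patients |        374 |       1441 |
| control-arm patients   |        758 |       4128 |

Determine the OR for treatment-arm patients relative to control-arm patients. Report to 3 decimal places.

1.413

odds, treatment-arm patients = 374/1441 = 0.2595
odds, control-arm patients = 758/4128 = 0.1836
OR = 0.2595 / 0.1836 = 1.413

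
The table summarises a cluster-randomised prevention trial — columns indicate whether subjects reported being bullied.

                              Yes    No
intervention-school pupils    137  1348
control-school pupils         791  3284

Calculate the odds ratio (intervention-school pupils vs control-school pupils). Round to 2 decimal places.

0.42

odds, intervention-school pupils = 137/1348 = 0.1016
odds, control-school pupils = 791/3284 = 0.2409
OR = 0.1016 / 0.2409 = 0.42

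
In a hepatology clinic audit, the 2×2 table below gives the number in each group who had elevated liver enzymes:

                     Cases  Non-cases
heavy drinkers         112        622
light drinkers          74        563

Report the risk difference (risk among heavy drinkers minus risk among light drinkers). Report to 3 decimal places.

risk, heavy drinkers = 112/734 = 0.1526
risk, light drinkers = 74/637 = 0.1162
risk difference = 0.1526 − 0.1162 = 0.036

RD: 0.036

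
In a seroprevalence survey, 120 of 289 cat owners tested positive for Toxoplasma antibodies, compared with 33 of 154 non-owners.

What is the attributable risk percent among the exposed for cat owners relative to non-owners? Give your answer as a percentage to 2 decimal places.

risk, cat owners = 120/289 = 0.4152
risk, non-owners = 33/154 = 0.2143
AR% = (0.4152 − 0.2143) / 0.4152 = 0.4839 → 48.39%

AR% ≈ 48.39%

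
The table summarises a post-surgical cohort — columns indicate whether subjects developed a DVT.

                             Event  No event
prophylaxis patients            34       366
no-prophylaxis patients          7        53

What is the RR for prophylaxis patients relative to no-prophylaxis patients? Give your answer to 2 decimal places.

risk, prophylaxis patients = 34/400 = 0.0850
risk, no-prophylaxis patients = 7/60 = 0.1167
RR = 0.0850 / 0.1167 = 0.73

0.73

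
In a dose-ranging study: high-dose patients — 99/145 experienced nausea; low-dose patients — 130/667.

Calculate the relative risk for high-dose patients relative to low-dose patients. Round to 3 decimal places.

risk, high-dose patients = 99/145 = 0.6828
risk, low-dose patients = 130/667 = 0.1949
RR = 0.6828 / 0.1949 = 3.503

RR = 3.503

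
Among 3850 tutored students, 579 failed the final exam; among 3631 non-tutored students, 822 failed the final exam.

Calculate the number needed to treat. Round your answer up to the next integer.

risk, tutored students = 579/3850 = 0.150390
risk, non-tutored students = 822/3631 = 0.226384
absolute risk difference = 0.075994
1 / 0.075994 = 13.159 → round up → 14

NNT: 14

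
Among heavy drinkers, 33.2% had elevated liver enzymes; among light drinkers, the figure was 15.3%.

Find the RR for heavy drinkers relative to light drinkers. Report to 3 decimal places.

RR = 0.3320 / 0.1530 = 2.170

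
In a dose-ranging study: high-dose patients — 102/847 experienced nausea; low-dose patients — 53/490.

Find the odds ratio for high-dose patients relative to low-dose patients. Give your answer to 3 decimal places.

OR = (102 × 437) / (745 × 53) = 44574/39485 ≈ 1.129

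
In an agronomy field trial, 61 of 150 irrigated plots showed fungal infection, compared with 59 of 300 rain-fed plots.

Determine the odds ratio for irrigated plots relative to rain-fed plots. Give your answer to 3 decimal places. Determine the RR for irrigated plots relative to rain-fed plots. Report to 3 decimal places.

OR = 2.800; RR = 2.068

OR = (61 × 241) / (89 × 59) = 14701/5251 ≈ 2.800
risk, irrigated plots = 61/150 = 0.4067
risk, rain-fed plots = 59/300 = 0.1967
RR = 0.4067 / 0.1967 = 2.068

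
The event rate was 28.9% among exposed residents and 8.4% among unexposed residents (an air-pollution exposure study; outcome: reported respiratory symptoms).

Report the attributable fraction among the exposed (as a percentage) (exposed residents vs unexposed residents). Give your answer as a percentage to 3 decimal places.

AR% = (0.2890 − 0.0840) / 0.2890 = 0.7093 → 70.934%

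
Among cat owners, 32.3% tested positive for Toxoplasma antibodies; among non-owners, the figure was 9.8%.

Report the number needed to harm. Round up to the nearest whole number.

5

absolute risk difference = 0.225000
1 / 0.225000 = 4.444 → round up → 5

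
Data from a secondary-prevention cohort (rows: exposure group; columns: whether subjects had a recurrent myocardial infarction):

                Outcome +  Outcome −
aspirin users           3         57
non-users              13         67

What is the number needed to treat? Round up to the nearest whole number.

risk, aspirin users = 3/60 = 0.050000
risk, non-users = 13/80 = 0.162500
absolute risk difference = 0.112500
1 / 0.112500 = 8.889 → round up → 9

NNT = 9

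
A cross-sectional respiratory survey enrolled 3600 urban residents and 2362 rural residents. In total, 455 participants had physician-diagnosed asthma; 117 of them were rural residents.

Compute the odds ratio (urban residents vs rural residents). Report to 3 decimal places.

urban residents with the outcome: 455 − 117 = 338
urban residents without the outcome: 3600 − 338 = 3262
rural residents without the outcome: 2362 − 117 = 2245
OR = (338 × 2245) / (3262 × 117) = 758810/381654 ≈ 1.988

OR: 1.988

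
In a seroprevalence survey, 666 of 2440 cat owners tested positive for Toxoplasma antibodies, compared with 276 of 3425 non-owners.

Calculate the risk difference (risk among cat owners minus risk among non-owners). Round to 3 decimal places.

0.192

risk, cat owners = 666/2440 = 0.2730
risk, non-owners = 276/3425 = 0.0806
risk difference = 0.2730 − 0.0806 = 0.192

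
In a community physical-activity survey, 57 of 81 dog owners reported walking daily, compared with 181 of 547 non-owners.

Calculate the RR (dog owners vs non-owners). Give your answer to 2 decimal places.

RR ≈ 2.13

risk, dog owners = 57/81 = 0.7037
risk, non-owners = 181/547 = 0.3309
RR = 0.7037 / 0.3309 = 2.13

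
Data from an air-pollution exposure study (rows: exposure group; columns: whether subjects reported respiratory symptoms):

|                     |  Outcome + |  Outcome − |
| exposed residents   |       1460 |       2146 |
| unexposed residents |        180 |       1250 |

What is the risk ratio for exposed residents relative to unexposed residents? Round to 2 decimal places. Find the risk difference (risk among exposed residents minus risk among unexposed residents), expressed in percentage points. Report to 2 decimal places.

RR = 3.22; RD = 27.90

risk, exposed residents = 1460/3606 = 0.4049
risk, unexposed residents = 180/1430 = 0.1259
RR = 0.4049 / 0.1259 = 3.22
risk difference = 0.4049 − 0.1259 = 0.2790 → 27.90 percentage points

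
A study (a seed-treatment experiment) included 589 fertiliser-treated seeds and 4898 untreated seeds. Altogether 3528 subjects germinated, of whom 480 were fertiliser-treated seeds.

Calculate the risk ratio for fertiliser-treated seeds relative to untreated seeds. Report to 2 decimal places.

fertiliser-treated seeds without the outcome: 589 − 480 = 109
untreated seeds with the outcome: 3528 − 480 = 3048
untreated seeds without the outcome: 4898 − 3048 = 1850
risk, fertiliser-treated seeds = 480/589 = 0.8149
risk, untreated seeds = 3048/4898 = 0.6223
RR = 0.8149 / 0.6223 = 1.31

1.31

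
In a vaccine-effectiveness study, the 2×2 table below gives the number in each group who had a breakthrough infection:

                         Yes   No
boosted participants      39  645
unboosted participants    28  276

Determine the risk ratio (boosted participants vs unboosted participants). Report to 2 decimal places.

risk, boosted participants = 39/684 = 0.0570
risk, unboosted participants = 28/304 = 0.0921
RR = 0.0570 / 0.0921 = 0.62

RR = 0.62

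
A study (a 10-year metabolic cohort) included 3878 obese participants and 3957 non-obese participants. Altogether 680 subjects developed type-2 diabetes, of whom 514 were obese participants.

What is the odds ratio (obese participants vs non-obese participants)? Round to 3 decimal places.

obese participants without the outcome: 3878 − 514 = 3364
non-obese participants with the outcome: 680 − 514 = 166
non-obese participants without the outcome: 3957 − 166 = 3791
odds, obese participants = 514/3364 = 0.15279
odds, non-obese participants = 166/3791 = 0.04379
OR = 0.15279 / 0.04379 = 3.489

3.489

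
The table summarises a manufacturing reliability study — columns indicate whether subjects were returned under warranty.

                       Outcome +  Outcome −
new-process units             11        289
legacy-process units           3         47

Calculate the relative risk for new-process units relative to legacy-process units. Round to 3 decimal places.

risk, new-process units = 11/300 = 0.03667
risk, legacy-process units = 3/50 = 0.06000
RR = 0.03667 / 0.06000 = 0.611

0.611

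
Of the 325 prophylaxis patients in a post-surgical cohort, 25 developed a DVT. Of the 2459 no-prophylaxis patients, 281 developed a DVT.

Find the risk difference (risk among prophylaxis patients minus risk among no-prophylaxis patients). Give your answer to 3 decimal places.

RD = -0.037

risk, prophylaxis patients = 25/325 = 0.0769
risk, no-prophylaxis patients = 281/2459 = 0.1143
risk difference = 0.0769 − 0.1143 = -0.037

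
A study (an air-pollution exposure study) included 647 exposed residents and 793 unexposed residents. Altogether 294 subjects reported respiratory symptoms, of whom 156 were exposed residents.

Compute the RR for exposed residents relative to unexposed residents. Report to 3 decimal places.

exposed residents without the outcome: 647 − 156 = 491
unexposed residents with the outcome: 294 − 156 = 138
unexposed residents without the outcome: 793 − 138 = 655
risk, exposed residents = 156/647 = 0.2411
risk, unexposed residents = 138/793 = 0.1740
RR = 0.2411 / 0.1740 = 1.386

1.386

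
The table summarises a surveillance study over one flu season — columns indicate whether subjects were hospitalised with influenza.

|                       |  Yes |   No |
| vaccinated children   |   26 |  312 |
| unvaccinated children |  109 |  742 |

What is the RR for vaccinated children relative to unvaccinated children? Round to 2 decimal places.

0.60

risk, vaccinated children = 26/338 = 0.0769
risk, unvaccinated children = 109/851 = 0.1281
RR = 0.0769 / 0.1281 = 0.60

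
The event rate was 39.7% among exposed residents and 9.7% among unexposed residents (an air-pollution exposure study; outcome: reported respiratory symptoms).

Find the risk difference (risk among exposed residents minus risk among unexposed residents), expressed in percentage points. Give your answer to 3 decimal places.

RD: 30.000

risk difference = 0.3970 − 0.0970 = 0.3000 → 30.000 percentage points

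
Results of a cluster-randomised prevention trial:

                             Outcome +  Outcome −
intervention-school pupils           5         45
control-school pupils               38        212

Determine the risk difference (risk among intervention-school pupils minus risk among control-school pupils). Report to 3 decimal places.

RD: -0.052

risk, intervention-school pupils = 5/50 = 0.1000
risk, control-school pupils = 38/250 = 0.1520
risk difference = 0.1000 − 0.1520 = -0.052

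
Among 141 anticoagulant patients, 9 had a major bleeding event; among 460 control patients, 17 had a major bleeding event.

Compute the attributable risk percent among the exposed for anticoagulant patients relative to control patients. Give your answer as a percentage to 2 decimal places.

AR% = 42.10%

risk, anticoagulant patients = 9/141 = 0.06383
risk, control patients = 17/460 = 0.03696
AR% = (0.06383 − 0.03696) / 0.06383 = 0.4210 → 42.10%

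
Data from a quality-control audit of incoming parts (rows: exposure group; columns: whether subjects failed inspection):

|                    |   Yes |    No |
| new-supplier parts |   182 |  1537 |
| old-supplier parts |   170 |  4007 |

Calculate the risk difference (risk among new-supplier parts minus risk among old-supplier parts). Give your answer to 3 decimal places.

risk, new-supplier parts = 182/1719 = 0.10588
risk, old-supplier parts = 170/4177 = 0.04070
risk difference = 0.10588 − 0.04070 = 0.065

RD: 0.065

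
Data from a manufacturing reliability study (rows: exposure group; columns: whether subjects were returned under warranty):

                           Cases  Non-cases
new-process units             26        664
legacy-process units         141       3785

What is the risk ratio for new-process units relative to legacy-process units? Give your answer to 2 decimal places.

risk, new-process units = 26/690 = 0.03768
risk, legacy-process units = 141/3926 = 0.03591
RR = 0.03768 / 0.03591 = 1.05

1.05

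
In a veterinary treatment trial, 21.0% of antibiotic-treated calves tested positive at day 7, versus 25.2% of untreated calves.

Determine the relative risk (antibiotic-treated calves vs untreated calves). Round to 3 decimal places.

RR = 0.2100 / 0.2520 = 0.833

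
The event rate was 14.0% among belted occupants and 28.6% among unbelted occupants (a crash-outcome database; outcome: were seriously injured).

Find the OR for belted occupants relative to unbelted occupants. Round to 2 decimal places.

0.41

odds, belted occupants = 0.1400/0.8600 = 0.1628
odds, unbelted occupants = 0.2860/0.7140 = 0.4006
OR = 0.1628 / 0.4006 = 0.41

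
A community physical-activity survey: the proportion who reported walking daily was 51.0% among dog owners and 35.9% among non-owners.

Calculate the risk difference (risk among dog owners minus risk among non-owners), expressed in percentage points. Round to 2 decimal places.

RD ≈ 15.10

risk difference = 0.5100 − 0.3590 = 0.1510 → 15.10 percentage points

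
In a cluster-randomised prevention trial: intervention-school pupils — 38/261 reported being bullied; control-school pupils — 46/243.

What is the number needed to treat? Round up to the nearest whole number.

NNT = 23

risk, intervention-school pupils = 38/261 = 0.145594
risk, control-school pupils = 46/243 = 0.189300
absolute risk difference = 0.043707
1 / 0.043707 = 22.880 → round up → 23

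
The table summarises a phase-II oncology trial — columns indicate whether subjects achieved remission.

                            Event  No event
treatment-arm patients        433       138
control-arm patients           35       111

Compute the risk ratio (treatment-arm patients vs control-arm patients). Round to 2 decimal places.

RR: 3.16

risk, treatment-arm patients = 433/571 = 0.7583
risk, control-arm patients = 35/146 = 0.2397
RR = 0.7583 / 0.2397 = 3.16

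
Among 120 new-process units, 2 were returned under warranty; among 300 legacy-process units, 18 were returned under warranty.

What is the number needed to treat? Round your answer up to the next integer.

risk, new-process units = 2/120 = 0.016667
risk, legacy-process units = 18/300 = 0.060000
absolute risk difference = 0.043333
1 / 0.043333 = 23.077 → round up → 24

NNT: 24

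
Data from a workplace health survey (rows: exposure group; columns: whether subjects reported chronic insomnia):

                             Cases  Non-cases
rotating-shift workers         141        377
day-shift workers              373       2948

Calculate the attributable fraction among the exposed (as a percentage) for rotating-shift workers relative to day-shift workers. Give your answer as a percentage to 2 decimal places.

risk, rotating-shift workers = 141/518 = 0.2722
risk, day-shift workers = 373/3321 = 0.1123
AR% = (0.2722 − 0.1123) / 0.2722 = 0.5874 → 58.74%

AR% = 58.74%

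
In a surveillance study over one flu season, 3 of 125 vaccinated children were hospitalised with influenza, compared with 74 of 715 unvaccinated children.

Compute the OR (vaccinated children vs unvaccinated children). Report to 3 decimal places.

OR = (3 × 641) / (122 × 74) = 1923/9028 ≈ 0.213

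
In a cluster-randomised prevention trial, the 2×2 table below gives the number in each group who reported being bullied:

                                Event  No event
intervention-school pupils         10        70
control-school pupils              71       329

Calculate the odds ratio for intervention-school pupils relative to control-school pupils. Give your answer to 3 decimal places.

OR = (10 × 329) / (70 × 71) = 3290/4970 ≈ 0.662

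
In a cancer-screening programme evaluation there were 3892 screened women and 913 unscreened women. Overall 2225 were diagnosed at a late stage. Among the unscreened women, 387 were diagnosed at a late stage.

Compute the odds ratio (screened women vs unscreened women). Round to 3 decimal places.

screened women with the outcome: 2225 − 387 = 1838
screened women without the outcome: 3892 − 1838 = 2054
unscreened women without the outcome: 913 − 387 = 526
OR = (1838 × 526) / (2054 × 387) = 966788/794898 ≈ 1.216

1.216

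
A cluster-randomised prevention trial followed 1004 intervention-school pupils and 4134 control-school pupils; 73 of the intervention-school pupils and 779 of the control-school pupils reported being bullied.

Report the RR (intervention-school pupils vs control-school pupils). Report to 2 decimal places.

risk, intervention-school pupils = 73/1004 = 0.0727
risk, control-school pupils = 779/4134 = 0.1884
RR = 0.0727 / 0.1884 = 0.39

0.39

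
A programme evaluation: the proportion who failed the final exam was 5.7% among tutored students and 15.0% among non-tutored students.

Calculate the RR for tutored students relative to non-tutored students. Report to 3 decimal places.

RR = 0.0570 / 0.1500 = 0.380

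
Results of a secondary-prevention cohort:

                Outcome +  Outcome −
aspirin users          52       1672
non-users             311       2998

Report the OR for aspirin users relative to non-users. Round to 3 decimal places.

OR = (52 × 2998) / (1672 × 311) = 155896/519992 ≈ 0.300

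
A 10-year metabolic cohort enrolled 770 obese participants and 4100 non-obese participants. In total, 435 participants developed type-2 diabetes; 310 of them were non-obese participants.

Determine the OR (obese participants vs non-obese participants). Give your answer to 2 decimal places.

obese participants with the outcome: 435 − 310 = 125
obese participants without the outcome: 770 − 125 = 645
non-obese participants without the outcome: 4100 − 310 = 3790
odds, obese participants = 125/645 = 0.1938
odds, non-obese participants = 310/3790 = 0.0818
OR = 0.1938 / 0.0818 = 2.37

OR ≈ 2.37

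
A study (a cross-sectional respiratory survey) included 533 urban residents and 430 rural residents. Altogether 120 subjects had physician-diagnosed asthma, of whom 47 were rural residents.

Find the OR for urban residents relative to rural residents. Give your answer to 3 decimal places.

urban residents with the outcome: 120 − 47 = 73
urban residents without the outcome: 533 − 73 = 460
rural residents without the outcome: 430 − 47 = 383
OR = (73 × 383) / (460 × 47) = 27959/21620 ≈ 1.293

1.293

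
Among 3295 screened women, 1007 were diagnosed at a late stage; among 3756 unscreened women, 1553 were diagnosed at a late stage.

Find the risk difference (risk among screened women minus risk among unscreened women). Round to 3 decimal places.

RD: -0.108

risk, screened women = 1007/3295 = 0.3056
risk, unscreened women = 1553/3756 = 0.4135
risk difference = 0.3056 − 0.4135 = -0.108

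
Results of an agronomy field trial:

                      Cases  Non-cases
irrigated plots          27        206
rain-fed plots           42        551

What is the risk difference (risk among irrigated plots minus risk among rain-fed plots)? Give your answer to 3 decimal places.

risk, irrigated plots = 27/233 = 0.1159
risk, rain-fed plots = 42/593 = 0.0708
risk difference = 0.1159 − 0.0708 = 0.045

RD = 0.045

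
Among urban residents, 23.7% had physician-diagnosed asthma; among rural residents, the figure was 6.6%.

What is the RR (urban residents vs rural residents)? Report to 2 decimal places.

RR = 0.2370 / 0.0660 = 3.59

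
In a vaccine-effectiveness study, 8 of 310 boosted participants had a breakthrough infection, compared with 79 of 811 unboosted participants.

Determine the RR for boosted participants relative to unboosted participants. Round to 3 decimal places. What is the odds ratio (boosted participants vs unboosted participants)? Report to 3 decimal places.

RR = 0.265; OR = 0.245

risk, boosted participants = 8/310 = 0.02581
risk, unboosted participants = 79/811 = 0.09741
RR = 0.02581 / 0.09741 = 0.265
odds, boosted participants = 8/302 = 0.02649
odds, unboosted participants = 79/732 = 0.10792
OR = 0.02649 / 0.10792 = 0.245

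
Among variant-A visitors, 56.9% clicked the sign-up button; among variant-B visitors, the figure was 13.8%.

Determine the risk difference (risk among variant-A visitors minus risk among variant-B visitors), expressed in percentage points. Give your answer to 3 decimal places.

43.100

risk difference = 0.5690 − 0.1380 = 0.4310 → 43.100 percentage points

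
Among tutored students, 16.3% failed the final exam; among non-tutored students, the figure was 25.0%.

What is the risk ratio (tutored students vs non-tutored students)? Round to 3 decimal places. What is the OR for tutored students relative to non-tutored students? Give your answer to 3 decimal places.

RR = 0.1630 / 0.2500 = 0.652
odds, tutored students = 0.1630/0.8370 = 0.1947
odds, non-tutored students = 0.2500/0.7500 = 0.3333
OR = 0.1947 / 0.3333 = 0.584

RR = 0.652; OR = 0.584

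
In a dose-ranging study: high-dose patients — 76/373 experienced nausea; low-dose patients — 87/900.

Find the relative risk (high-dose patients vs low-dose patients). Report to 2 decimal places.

RR ≈ 2.11

risk, high-dose patients = 76/373 = 0.2038
risk, low-dose patients = 87/900 = 0.0967
RR = 0.2038 / 0.0967 = 2.11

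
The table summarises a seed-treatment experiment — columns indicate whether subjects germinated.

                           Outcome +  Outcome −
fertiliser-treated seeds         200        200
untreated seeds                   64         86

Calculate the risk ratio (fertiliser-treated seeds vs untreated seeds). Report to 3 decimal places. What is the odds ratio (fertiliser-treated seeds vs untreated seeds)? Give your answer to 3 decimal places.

risk, fertiliser-treated seeds = 200/400 = 0.5000
risk, untreated seeds = 64/150 = 0.4267
RR = 0.5000 / 0.4267 = 1.172
OR = (200 × 86) / (200 × 64) = 17200/12800 ≈ 1.344

RR = 1.172; OR = 1.344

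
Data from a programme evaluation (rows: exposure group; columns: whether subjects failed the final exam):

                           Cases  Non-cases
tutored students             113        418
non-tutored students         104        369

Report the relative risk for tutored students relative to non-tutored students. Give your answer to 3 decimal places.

RR: 0.968

risk, tutored students = 113/531 = 0.2128
risk, non-tutored students = 104/473 = 0.2199
RR = 0.2128 / 0.2199 = 0.968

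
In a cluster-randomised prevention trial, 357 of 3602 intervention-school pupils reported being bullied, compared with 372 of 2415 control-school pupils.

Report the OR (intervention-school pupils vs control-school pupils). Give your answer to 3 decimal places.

OR = (357 × 2043) / (3245 × 372) = 729351/1207140 ≈ 0.604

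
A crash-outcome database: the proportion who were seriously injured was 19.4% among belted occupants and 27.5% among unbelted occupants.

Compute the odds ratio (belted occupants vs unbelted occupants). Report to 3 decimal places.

OR ≈ 0.635

odds, belted occupants = 0.1940/0.8060 = 0.2407
odds, unbelted occupants = 0.2750/0.7250 = 0.3793
OR = 0.2407 / 0.3793 = 0.635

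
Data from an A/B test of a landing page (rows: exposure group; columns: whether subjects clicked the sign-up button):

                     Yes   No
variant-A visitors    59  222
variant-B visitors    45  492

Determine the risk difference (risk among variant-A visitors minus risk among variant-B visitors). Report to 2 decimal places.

risk, variant-A visitors = 59/281 = 0.2100
risk, variant-B visitors = 45/537 = 0.0838
risk difference = 0.2100 − 0.0838 = 0.13

RD ≈ 0.13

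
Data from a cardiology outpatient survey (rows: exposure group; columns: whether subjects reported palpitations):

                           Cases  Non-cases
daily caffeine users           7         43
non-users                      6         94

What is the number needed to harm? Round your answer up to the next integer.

risk, daily caffeine users = 7/50 = 0.140000
risk, non-users = 6/100 = 0.060000
absolute risk difference = 0.080000
1 / 0.080000 = 12.500 → round up → 13

13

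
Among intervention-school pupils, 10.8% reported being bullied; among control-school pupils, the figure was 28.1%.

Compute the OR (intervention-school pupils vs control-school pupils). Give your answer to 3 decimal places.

0.310

odds, intervention-school pupils = 0.1080/0.8920 = 0.1211
odds, control-school pupils = 0.2810/0.7190 = 0.3908
OR = 0.1211 / 0.3908 = 0.310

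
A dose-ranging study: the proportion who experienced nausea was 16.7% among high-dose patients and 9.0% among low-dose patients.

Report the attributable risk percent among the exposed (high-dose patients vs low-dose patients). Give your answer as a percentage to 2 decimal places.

AR% = (0.1670 − 0.0900) / 0.1670 = 0.4611 → 46.11%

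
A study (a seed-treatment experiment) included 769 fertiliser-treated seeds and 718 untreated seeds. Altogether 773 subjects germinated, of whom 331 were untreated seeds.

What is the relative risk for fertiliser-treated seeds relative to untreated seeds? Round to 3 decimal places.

fertiliser-treated seeds with the outcome: 773 − 331 = 442
fertiliser-treated seeds without the outcome: 769 − 442 = 327
untreated seeds without the outcome: 718 − 331 = 387
risk, fertiliser-treated seeds = 442/769 = 0.5748
risk, untreated seeds = 331/718 = 0.4610
RR = 0.5748 / 0.4610 = 1.247

RR = 1.247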